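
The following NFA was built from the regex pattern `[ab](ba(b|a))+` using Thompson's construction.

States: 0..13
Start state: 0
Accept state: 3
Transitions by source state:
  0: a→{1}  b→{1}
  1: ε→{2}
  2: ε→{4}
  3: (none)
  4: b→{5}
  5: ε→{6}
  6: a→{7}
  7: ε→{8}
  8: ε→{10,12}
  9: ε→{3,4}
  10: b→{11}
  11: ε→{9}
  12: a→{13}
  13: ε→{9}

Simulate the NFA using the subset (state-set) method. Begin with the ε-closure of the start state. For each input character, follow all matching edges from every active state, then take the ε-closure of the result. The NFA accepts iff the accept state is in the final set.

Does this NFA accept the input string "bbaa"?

start: ε-closure({0}) = {0}
'b' @ 1: {1,2,4}
'b' @ 2: {5,6}
'a' @ 3: {7,8,10,12}
'a' @ 4: {3,4,9,13}  (accept∈set)
final: {3,4,9,13}; accept 3 in set

Answer: ACCEPT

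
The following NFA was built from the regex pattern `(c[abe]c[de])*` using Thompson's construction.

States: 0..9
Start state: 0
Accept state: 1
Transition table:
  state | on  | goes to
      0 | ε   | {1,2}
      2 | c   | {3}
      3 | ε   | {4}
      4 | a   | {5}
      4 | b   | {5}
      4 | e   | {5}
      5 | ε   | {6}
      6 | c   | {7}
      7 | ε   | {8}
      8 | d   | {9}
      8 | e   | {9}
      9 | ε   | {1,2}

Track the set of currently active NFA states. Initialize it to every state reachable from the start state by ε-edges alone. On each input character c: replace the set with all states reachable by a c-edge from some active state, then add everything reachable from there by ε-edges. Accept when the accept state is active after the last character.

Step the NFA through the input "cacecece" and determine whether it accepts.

S₀ = ε-closure({0}) = {0,1,2}
'c' @ 1: {3,4}
'a' @ 2: {5,6}
'c' @ 3: {7,8}
'e' @ 4: {1,2,9}  ✓accept
'c' @ 5: {3,4}
'e' @ 6: {5,6}
'c' @ 7: {7,8}
'e' @ 8: {1,2,9}  ✓accept
after full input: {1,2,9}  (accept=1 in)

Answer: ACCEPT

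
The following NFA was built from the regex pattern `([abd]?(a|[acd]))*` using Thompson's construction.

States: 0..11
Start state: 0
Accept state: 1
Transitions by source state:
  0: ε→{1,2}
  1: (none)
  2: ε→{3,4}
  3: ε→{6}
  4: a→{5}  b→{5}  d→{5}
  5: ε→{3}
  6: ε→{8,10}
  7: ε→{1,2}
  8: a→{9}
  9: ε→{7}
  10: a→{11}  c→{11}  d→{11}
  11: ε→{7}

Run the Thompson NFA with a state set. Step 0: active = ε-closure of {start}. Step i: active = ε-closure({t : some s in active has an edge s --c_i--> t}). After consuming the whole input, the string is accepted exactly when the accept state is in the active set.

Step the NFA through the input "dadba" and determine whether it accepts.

Answer: ACCEPT

Trace:
start: ε-closure({0}) = {0,1,2,3,4,6,8,10}
'd' @ 1: {1,2,3,4,5,6,7,8,10,11}  (accept∈set)
'a' @ 2: {1,2,3,4,5,6,7,8,9,10,11}  (accept∈set)
'd' @ 3: {1,2,3,4,5,6,7,8,10,11}  (accept∈set)
'b' @ 4: {3,5,6,8,10}
'a' @ 5: {1,2,3,4,6,7,8,9,10,11}  (accept∈set)
end set {1,2,3,4,6,7,8,9,10,11} — state 1 in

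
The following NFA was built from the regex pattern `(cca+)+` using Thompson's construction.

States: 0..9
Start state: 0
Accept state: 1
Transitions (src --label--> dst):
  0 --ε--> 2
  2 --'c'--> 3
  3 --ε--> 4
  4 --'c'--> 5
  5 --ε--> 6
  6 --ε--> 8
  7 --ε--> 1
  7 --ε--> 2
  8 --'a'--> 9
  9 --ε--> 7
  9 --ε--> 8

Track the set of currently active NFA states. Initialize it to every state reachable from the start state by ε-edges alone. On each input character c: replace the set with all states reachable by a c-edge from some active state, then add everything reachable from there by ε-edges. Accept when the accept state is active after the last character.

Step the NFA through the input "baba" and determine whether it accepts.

S₀ = ε-closure({0}) = {0,2}
'b' @ 1: {}  — no active states
rest 'aba' ignored (set empty)
end set {} — state 1 not in

Answer: REJECT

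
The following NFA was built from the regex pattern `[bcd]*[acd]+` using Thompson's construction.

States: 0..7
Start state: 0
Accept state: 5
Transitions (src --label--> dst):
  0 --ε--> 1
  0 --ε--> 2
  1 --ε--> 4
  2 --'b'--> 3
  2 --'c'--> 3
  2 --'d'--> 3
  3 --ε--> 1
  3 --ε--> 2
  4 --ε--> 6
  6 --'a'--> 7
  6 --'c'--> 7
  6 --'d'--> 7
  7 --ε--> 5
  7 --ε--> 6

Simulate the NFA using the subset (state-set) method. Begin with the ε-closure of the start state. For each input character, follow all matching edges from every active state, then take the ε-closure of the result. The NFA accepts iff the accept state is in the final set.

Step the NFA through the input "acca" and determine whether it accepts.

Answer: ACCEPT

Derivation:
S₀ = ε-closure({0}) = {0,1,2,4,6}
'a' @ 1: {5,6,7}  (accept∈set)
'c' @ 2: {5,6,7}  (accept∈set)
'c' @ 3: {5,6,7}  (accept∈set)
'a' @ 4: {5,6,7}  (accept∈set)
after full input: {5,6,7}  (accept=5 in)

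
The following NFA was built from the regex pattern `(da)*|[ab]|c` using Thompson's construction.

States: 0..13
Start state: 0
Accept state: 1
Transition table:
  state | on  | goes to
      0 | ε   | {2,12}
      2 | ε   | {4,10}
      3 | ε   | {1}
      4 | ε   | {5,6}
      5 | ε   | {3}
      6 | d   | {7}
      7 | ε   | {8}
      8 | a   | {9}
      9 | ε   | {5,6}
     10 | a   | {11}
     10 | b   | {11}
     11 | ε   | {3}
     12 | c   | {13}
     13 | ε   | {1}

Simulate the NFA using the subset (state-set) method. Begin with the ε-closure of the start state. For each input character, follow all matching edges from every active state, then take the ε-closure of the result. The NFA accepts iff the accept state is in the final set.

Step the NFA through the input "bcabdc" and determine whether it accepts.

initial (ε-close {0}): {0,1,2,3,4,5,6,10,12}
'b' @ 1: {1,3,11}  [accepting]
'c' @ 2: {}  — dead — no transitions
rest 'abdc' ignored (set empty)
after full input: {}  (accept=1 not in)

Answer: REJECT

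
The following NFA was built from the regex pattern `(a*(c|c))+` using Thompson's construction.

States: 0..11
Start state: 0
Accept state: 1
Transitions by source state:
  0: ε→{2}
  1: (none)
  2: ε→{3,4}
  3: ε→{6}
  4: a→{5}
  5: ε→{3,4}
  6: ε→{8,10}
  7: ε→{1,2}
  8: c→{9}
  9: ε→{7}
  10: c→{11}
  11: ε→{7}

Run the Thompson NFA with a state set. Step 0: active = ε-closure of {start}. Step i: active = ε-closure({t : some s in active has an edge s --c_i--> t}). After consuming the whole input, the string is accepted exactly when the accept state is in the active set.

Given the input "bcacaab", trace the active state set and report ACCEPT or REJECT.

initial (ε-close {0}): {0,2,3,4,6,8,10}
'b' @ 1: {}  — dead — no transitions
rest 'cacaab' ignored (set empty)
end set {} — state 1 not in

Answer: REJECT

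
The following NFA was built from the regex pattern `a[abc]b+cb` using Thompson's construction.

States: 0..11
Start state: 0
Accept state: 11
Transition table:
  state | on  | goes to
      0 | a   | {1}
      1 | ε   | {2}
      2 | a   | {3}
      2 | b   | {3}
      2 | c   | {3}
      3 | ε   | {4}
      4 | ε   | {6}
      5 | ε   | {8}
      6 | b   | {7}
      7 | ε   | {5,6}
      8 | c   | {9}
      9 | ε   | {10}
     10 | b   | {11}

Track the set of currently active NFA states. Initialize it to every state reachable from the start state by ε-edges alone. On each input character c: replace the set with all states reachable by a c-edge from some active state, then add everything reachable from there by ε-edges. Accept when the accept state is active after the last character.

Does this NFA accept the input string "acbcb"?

Answer: ACCEPT

Trace:
initial (ε-close {0}): {0}
'a' @ 1: {1,2}
'c' @ 2: {3,4,6}
'b' @ 3: {5,6,7,8}
'c' @ 4: {9,10}
'b' @ 5: {11}  ✓accept
final: {11}; accept 11 in set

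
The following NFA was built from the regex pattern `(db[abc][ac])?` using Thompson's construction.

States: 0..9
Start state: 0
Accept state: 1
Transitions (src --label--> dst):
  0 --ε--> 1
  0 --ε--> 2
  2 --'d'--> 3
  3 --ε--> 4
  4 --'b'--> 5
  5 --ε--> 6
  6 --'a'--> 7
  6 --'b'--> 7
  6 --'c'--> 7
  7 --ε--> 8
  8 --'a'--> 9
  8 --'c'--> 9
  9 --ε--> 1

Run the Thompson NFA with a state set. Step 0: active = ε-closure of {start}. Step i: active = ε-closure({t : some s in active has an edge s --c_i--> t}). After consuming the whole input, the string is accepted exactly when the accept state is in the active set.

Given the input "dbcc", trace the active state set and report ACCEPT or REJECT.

initial (ε-close {0}): {0,1,2}
'd' @ 1: {3,4}
'b' @ 2: {5,6}
'c' @ 3: {7,8}
'c' @ 4: {1,9}  [accepting]
after full input: {1,9}  (accept=1 in)

Answer: ACCEPT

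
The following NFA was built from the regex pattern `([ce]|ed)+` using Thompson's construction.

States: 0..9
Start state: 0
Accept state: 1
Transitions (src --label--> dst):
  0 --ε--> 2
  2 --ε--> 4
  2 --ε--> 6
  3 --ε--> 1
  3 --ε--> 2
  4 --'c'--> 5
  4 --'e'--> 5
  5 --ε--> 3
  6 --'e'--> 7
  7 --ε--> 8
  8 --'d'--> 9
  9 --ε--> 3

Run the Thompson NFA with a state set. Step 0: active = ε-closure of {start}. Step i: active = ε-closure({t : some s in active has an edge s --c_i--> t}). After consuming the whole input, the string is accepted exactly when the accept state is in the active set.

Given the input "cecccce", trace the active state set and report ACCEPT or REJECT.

initial (ε-close {0}): {0,2,4,6}
'c' @ 1: {1,2,3,4,5,6}  ✓accept
'e' @ 2: {1,2,3,4,5,6,7,8}  ✓accept
'c' @ 3: {1,2,3,4,5,6}  ✓accept
'c' @ 4: {1,2,3,4,5,6}  ✓accept
'c' @ 5: {1,2,3,4,5,6}  ✓accept
'c' @ 6: {1,2,3,4,5,6}  ✓accept
'e' @ 7: {1,2,3,4,5,6,7,8}  ✓accept
after full input: {1,2,3,4,5,6,7,8}  (accept=1 in)

Answer: ACCEPT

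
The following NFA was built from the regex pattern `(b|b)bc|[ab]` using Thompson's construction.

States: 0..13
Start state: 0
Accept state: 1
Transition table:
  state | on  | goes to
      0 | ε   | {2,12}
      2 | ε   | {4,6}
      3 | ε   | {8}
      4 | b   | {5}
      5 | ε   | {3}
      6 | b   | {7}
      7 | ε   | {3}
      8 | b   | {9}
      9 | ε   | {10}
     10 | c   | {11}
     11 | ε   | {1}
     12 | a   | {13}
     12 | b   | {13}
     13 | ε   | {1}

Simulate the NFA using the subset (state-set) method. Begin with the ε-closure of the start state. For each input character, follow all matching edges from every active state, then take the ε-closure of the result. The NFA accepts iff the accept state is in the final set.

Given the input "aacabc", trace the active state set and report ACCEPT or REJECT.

start: ε-closure({0}) = {0,2,4,6,12}
'a' @ 1: {1,13}  ✓accept
'a' @ 2: {}  — dead — no transitions
rest 'cabc' ignored (set empty)
after full input: {}  (accept=1 not in)

Answer: REJECT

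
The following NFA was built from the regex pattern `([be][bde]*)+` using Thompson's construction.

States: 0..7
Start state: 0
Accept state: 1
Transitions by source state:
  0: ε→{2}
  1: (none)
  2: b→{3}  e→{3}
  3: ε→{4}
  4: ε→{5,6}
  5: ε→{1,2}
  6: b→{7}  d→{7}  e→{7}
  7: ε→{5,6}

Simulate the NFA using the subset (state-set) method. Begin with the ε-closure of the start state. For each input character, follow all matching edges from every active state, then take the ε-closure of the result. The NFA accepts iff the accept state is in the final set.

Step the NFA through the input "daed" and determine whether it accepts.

start: ε-closure({0}) = {0,2}
'd' @ 1: {}  — state set empty
rest 'aed' ignored (set empty)
after full input: {}  (accept=1 not in)

Answer: REJECT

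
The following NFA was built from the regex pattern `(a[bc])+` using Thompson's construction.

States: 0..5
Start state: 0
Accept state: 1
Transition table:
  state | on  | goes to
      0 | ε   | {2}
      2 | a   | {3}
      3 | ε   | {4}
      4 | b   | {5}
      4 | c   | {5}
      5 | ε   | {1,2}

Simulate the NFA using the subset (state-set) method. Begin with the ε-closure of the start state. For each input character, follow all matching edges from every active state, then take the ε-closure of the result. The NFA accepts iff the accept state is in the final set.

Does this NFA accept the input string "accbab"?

Answer: REJECT

Derivation:
start: ε-closure({0}) = {0,2}
'a' @ 1: {3,4}
'c' @ 2: {1,2,5}  (accept∈set)
'c' @ 3: {}  — state set empty
rest 'bab' ignored (set empty)
after full input: {}  (accept=1 not in)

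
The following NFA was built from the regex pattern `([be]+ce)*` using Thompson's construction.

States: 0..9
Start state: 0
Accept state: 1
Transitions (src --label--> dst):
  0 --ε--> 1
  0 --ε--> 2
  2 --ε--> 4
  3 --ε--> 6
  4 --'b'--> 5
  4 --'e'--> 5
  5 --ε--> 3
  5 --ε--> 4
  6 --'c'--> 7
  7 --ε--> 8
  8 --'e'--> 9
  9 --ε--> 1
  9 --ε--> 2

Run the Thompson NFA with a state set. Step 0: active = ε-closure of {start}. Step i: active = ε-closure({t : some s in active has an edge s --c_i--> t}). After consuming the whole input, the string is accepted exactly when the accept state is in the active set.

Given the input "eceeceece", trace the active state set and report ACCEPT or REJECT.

start: ε-closure({0}) = {0,1,2,4}
'e' @ 1: {3,4,5,6}
'c' @ 2: {7,8}
'e' @ 3: {1,2,4,9}  [accepting]
'e' @ 4: {3,4,5,6}
'c' @ 5: {7,8}
'e' @ 6: {1,2,4,9}  [accepting]
'e' @ 7: {3,4,5,6}
'c' @ 8: {7,8}
'e' @ 9: {1,2,4,9}  [accepting]
end set {1,2,4,9} — state 1 in

Answer: ACCEPT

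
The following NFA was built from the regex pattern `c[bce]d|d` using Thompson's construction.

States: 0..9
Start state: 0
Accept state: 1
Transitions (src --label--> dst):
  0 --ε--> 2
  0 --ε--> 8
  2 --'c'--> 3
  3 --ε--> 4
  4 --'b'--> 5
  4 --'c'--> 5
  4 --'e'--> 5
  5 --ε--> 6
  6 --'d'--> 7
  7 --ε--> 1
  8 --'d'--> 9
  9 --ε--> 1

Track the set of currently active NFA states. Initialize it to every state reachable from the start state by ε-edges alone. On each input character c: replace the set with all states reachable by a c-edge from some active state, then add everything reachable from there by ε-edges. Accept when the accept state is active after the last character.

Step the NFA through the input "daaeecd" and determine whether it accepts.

start: ε-closure({0}) = {0,2,8}
'd' @ 1: {1,9}  [accepting]
'a' @ 2: {}  — state set empty
rest 'aeecd' ignored (set empty)
after full input: {}  (accept=1 not in)

Answer: REJECT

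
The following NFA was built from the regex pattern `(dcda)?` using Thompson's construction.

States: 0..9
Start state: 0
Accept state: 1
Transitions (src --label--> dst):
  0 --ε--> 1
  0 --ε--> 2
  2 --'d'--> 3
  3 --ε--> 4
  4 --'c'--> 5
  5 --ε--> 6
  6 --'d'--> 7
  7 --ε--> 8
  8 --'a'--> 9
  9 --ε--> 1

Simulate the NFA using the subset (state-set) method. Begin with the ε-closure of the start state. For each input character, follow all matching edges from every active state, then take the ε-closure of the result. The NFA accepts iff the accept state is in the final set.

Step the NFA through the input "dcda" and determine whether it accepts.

start: ε-closure({0}) = {0,1,2}
'd' @ 1: {3,4}
'c' @ 2: {5,6}
'd' @ 3: {7,8}
'a' @ 4: {1,9}  ✓accept
after full input: {1,9}  (accept=1 in)

Answer: ACCEPT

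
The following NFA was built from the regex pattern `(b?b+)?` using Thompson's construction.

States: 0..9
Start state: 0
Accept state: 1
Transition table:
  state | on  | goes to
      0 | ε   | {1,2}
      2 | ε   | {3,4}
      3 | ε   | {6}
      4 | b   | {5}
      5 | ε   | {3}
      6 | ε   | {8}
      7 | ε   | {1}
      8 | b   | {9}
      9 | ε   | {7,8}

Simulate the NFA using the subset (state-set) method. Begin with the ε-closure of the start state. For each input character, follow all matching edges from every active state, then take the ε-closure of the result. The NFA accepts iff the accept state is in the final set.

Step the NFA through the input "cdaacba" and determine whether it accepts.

Answer: REJECT

Trace:
S₀ = ε-closure({0}) = {0,1,2,3,4,6,8}
'c' @ 1: {}  — dead — no transitions
rest 'daacba' ignored (set empty)
after full input: {}  (accept=1 not in)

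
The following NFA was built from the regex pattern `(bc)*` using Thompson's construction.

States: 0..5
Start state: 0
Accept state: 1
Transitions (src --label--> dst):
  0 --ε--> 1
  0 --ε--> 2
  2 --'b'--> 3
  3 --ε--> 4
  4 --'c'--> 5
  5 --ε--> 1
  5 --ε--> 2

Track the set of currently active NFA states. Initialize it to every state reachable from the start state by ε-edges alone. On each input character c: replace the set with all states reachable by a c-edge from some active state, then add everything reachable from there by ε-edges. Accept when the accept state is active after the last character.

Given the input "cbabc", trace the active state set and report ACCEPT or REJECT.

Answer: REJECT

Steps:
start: ε-closure({0}) = {0,1,2}
'c' @ 1: {}  — no active states
rest 'babc' ignored (set empty)
end set {} — state 1 not in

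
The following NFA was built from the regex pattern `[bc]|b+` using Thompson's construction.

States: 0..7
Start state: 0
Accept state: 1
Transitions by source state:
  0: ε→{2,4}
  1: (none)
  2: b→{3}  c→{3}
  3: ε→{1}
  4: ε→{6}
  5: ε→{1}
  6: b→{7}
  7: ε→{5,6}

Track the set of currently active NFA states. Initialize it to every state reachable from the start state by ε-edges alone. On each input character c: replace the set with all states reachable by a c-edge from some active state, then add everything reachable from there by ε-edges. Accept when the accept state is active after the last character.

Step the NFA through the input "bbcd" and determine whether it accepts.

initial (ε-close {0}): {0,2,4,6}
'b' @ 1: {1,3,5,6,7}  (accept∈set)
'b' @ 2: {1,5,6,7}  (accept∈set)
'c' @ 3: {}  — state set empty
rest 'd' ignored (set empty)
after full input: {}  (accept=1 not in)

Answer: REJECT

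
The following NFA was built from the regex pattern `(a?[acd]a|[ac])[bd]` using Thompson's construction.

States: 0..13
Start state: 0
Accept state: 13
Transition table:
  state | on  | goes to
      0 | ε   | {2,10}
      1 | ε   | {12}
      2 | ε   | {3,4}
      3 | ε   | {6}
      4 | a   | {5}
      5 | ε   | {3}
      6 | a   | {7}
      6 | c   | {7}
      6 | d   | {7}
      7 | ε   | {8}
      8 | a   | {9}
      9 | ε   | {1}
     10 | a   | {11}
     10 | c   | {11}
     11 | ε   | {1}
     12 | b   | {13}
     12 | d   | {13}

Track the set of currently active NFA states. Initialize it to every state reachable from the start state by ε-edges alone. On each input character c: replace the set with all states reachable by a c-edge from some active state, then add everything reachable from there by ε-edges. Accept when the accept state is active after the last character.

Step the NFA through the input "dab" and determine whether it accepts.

initial (ε-close {0}): {0,2,3,4,6,10}
'd' @ 1: {7,8}
'a' @ 2: {1,9,12}
'b' @ 3: {13}  ✓accept
after full input: {13}  (accept=13 in)

Answer: ACCEPT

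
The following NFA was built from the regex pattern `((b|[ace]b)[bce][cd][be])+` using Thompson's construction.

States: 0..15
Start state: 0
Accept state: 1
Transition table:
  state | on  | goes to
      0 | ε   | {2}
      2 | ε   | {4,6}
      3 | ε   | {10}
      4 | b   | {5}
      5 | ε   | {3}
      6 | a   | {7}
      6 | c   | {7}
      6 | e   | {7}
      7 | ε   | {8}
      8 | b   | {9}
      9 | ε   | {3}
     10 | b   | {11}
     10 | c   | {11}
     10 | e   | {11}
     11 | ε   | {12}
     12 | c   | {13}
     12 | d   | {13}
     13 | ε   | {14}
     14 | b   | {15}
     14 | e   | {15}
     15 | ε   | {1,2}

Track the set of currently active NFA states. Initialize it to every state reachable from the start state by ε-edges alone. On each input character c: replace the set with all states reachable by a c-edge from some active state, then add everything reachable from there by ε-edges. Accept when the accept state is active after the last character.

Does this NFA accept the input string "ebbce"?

Answer: ACCEPT

Trace:
initial (ε-close {0}): {0,2,4,6}
'e' @ 1: {7,8}
'b' @ 2: {3,9,10}
'b' @ 3: {11,12}
'c' @ 4: {13,14}
'e' @ 5: {1,2,4,6,15}  (accept∈set)
end set {1,2,4,6,15} — state 1 in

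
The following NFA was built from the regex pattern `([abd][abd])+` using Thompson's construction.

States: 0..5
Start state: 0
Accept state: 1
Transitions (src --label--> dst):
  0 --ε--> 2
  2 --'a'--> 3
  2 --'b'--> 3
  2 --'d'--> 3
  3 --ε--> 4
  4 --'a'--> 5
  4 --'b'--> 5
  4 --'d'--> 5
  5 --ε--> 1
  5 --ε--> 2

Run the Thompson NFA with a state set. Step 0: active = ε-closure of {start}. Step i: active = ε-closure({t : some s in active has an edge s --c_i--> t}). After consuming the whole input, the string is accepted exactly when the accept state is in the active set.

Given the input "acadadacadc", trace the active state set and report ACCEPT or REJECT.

Answer: REJECT

Derivation:
initial (ε-close {0}): {0,2}
'a' @ 1: {3,4}
'c' @ 2: {}  — state set empty
rest 'adadacadc' ignored (set empty)
final: {}; accept 1 not in set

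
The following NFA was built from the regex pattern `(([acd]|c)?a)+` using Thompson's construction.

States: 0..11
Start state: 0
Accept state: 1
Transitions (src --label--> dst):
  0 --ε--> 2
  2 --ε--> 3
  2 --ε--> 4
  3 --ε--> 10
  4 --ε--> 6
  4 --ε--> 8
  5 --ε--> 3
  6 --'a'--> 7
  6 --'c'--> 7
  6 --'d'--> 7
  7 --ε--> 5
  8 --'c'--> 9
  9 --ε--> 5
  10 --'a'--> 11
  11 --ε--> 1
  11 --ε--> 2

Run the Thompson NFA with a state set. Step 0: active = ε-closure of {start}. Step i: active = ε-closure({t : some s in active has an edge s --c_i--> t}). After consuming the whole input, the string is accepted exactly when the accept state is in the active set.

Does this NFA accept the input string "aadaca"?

initial (ε-close {0}): {0,2,3,4,6,8,10}
'a' @ 1: {1,2,3,4,5,6,7,8,10,11}  (accept∈set)
'a' @ 2: {1,2,3,4,5,6,7,8,10,11}  (accept∈set)
'd' @ 3: {3,5,7,10}
'a' @ 4: {1,2,3,4,6,8,10,11}  (accept∈set)
'c' @ 5: {3,5,7,9,10}
'a' @ 6: {1,2,3,4,6,8,10,11}  (accept∈set)
end set {1,2,3,4,6,8,10,11} — state 1 in

Answer: ACCEPT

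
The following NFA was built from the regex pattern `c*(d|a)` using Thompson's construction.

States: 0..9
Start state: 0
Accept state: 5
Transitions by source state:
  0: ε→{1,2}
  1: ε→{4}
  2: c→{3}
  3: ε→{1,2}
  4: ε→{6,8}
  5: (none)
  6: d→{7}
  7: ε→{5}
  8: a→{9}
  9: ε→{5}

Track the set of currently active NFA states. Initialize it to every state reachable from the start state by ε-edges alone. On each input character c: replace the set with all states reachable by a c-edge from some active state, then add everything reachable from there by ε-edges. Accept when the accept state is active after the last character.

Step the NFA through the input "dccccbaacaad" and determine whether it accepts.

start: ε-closure({0}) = {0,1,2,4,6,8}
'd' @ 1: {5,7}  [accepting]
'c' @ 2: {}  — state set empty
rest 'cccbaacaad' ignored (set empty)
after full input: {}  (accept=5 not in)

Answer: REJECT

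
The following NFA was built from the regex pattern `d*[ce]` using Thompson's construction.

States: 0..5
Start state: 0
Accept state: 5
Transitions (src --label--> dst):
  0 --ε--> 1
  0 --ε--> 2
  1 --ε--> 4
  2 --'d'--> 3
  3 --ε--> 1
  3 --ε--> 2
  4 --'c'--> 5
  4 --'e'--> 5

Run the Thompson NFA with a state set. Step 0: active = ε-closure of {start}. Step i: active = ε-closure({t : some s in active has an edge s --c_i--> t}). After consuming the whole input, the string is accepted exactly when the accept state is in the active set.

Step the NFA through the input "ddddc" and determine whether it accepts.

Answer: ACCEPT

Trace:
start: ε-closure({0}) = {0,1,2,4}
'd' @ 1: {1,2,3,4}
'd' @ 2: {1,2,3,4}
'd' @ 3: {1,2,3,4}
'd' @ 4: {1,2,3,4}
'c' @ 5: {5}  ✓accept
end set {5} — state 5 in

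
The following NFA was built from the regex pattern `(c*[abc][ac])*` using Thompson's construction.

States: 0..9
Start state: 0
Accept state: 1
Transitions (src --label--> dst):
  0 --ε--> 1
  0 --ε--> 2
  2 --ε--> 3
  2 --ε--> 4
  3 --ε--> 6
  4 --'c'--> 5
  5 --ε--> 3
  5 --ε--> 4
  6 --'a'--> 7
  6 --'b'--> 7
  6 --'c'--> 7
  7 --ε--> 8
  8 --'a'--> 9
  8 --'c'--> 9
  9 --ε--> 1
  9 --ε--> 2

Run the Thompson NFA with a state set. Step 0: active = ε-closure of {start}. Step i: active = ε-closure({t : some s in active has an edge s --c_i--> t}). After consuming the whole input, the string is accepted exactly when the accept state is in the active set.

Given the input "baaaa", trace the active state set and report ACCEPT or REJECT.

initial (ε-close {0}): {0,1,2,3,4,6}
'b' @ 1: {7,8}
'a' @ 2: {1,2,3,4,6,9}  (accept∈set)
'a' @ 3: {7,8}
'a' @ 4: {1,2,3,4,6,9}  (accept∈set)
'a' @ 5: {7,8}
end set {7,8} — state 1 not in

Answer: REJECT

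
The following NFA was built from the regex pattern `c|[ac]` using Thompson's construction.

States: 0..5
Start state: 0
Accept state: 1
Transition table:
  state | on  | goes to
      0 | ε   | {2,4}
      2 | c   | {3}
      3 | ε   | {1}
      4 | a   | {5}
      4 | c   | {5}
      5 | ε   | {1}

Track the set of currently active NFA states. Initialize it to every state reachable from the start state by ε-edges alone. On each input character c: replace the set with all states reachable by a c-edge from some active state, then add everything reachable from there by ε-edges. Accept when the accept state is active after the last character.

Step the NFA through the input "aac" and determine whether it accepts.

Answer: REJECT

Trace:
initial (ε-close {0}): {0,2,4}
'a' @ 1: {1,5}  ✓accept
'a' @ 2: {}  — state set empty
rest 'c' ignored (set empty)
end set {} — state 1 not in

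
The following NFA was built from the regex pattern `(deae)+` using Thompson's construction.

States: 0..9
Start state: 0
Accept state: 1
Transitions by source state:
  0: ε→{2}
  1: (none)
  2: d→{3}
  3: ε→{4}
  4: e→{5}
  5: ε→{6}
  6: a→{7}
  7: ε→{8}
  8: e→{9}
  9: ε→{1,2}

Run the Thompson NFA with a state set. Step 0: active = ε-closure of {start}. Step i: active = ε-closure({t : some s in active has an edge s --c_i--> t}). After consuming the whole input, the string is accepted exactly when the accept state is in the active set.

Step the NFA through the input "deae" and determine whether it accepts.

initial (ε-close {0}): {0,2}
'd' @ 1: {3,4}
'e' @ 2: {5,6}
'a' @ 3: {7,8}
'e' @ 4: {1,2,9}  (accept∈set)
end set {1,2,9} — state 1 in

Answer: ACCEPT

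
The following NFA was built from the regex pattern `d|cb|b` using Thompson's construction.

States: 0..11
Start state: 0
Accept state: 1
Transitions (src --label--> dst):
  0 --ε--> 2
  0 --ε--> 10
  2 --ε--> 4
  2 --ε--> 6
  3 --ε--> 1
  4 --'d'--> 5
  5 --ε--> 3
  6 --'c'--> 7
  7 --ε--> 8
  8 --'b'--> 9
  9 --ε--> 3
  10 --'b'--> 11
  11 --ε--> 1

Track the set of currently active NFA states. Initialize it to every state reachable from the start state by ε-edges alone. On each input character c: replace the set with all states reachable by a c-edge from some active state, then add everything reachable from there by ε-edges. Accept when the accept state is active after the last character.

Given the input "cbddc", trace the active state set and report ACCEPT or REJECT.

Answer: REJECT

Derivation:
start: ε-closure({0}) = {0,2,4,6,10}
'c' @ 1: {7,8}
'b' @ 2: {1,3,9}  ✓accept
'd' @ 3: {}  — state set empty
rest 'dc' ignored (set empty)
after full input: {}  (accept=1 not in)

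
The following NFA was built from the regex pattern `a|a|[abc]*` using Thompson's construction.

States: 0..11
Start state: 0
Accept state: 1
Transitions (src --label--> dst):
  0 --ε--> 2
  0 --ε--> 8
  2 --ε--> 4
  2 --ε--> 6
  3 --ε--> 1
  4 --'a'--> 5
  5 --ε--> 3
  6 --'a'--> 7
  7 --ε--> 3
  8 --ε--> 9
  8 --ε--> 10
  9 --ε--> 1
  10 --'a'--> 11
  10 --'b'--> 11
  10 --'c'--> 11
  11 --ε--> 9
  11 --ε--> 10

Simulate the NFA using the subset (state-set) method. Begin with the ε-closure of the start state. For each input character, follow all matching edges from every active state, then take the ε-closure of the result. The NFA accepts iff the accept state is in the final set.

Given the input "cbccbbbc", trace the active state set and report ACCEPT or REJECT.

start: ε-closure({0}) = {0,1,2,4,6,8,9,10}
'c' @ 1: {1,9,10,11}  ✓accept
'b' @ 2: {1,9,10,11}  ✓accept
'c' @ 3: {1,9,10,11}  ✓accept
'c' @ 4: {1,9,10,11}  ✓accept
'b' @ 5: {1,9,10,11}  ✓accept
'b' @ 6: {1,9,10,11}  ✓accept
'b' @ 7: {1,9,10,11}  ✓accept
'c' @ 8: {1,9,10,11}  ✓accept
end set {1,9,10,11} — state 1 in

Answer: ACCEPT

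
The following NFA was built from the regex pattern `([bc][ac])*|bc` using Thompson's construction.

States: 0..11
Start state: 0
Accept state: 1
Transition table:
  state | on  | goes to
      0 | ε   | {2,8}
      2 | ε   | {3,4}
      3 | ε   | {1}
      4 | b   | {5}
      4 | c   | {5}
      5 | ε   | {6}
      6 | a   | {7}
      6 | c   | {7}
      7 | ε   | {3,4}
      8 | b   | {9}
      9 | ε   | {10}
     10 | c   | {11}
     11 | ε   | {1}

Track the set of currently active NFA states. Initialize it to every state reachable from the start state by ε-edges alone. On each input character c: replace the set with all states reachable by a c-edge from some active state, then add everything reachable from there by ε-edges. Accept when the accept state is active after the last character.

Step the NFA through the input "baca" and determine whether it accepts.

Answer: ACCEPT

Trace:
initial (ε-close {0}): {0,1,2,3,4,8}
'b' @ 1: {5,6,9,10}
'a' @ 2: {1,3,4,7}  [accepting]
'c' @ 3: {5,6}
'a' @ 4: {1,3,4,7}  [accepting]
end set {1,3,4,7} — state 1 in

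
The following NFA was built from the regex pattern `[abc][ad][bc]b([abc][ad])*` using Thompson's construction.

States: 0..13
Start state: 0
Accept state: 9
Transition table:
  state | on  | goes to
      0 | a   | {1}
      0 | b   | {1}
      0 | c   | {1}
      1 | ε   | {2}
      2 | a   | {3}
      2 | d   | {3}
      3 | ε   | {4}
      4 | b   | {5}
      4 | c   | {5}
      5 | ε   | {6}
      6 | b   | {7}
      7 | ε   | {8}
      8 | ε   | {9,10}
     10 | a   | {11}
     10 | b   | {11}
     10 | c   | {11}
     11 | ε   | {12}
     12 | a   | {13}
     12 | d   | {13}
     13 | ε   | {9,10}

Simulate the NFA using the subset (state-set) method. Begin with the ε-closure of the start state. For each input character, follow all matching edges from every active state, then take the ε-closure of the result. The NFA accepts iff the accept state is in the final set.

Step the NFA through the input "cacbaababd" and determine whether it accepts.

S₀ = ε-closure({0}) = {0}
'c' @ 1: {1,2}
'a' @ 2: {3,4}
'c' @ 3: {5,6}
'b' @ 4: {7,8,9,10}  ✓accept
'a' @ 5: {11,12}
'a' @ 6: {9,10,13}  ✓accept
'b' @ 7: {11,12}
'a' @ 8: {9,10,13}  ✓accept
'b' @ 9: {11,12}
'd' @ 10: {9,10,13}  ✓accept
end set {9,10,13} — state 9 in

Answer: ACCEPT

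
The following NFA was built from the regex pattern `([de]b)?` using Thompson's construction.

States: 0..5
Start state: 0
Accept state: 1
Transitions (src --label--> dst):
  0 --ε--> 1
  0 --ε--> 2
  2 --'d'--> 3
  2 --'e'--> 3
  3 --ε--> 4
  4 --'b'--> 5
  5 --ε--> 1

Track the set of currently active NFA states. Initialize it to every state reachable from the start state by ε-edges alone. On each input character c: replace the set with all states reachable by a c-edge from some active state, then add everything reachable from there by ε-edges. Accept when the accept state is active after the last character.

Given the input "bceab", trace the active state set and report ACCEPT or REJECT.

initial (ε-close {0}): {0,1,2}
'b' @ 1: {}  — state set empty
rest 'ceab' ignored (set empty)
final: {}; accept 1 not in set

Answer: REJECT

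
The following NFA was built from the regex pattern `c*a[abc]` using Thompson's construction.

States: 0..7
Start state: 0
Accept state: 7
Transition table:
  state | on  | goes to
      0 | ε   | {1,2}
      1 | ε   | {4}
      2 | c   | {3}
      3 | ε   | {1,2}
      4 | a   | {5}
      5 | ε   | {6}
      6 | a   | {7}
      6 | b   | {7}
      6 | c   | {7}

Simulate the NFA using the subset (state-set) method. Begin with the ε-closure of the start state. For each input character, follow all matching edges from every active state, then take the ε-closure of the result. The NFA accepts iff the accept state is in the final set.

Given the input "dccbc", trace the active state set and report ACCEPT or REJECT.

S₀ = ε-closure({0}) = {0,1,2,4}
'd' @ 1: {}  — state set empty
rest 'ccbc' ignored (set empty)
after full input: {}  (accept=7 not in)

Answer: REJECT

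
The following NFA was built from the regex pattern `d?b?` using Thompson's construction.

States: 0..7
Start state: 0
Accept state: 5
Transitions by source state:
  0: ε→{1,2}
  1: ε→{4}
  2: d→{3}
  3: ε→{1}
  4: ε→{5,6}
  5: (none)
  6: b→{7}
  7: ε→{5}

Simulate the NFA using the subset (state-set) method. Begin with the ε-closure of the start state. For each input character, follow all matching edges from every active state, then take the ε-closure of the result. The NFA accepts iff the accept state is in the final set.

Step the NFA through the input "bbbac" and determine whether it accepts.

Answer: REJECT

Trace:
start: ε-closure({0}) = {0,1,2,4,5,6}
'b' @ 1: {5,7}  (accept∈set)
'b' @ 2: {}  — no active states
rest 'bac' ignored (set empty)
final: {}; accept 5 not in set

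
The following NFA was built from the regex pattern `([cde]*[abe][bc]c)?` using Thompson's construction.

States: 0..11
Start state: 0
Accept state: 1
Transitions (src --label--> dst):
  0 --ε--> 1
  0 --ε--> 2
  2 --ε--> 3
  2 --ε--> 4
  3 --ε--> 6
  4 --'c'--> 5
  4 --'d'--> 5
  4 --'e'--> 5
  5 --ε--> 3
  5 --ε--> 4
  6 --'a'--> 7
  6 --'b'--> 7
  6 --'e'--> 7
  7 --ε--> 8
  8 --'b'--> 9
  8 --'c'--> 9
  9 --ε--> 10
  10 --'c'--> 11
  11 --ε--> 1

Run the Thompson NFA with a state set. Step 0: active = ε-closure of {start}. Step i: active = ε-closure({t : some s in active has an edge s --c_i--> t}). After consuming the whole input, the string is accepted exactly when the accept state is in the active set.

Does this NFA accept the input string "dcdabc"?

initial (ε-close {0}): {0,1,2,3,4,6}
'd' @ 1: {3,4,5,6}
'c' @ 2: {3,4,5,6}
'd' @ 3: {3,4,5,6}
'a' @ 4: {7,8}
'b' @ 5: {9,10}
'c' @ 6: {1,11}  (accept∈set)
after full input: {1,11}  (accept=1 in)

Answer: ACCEPT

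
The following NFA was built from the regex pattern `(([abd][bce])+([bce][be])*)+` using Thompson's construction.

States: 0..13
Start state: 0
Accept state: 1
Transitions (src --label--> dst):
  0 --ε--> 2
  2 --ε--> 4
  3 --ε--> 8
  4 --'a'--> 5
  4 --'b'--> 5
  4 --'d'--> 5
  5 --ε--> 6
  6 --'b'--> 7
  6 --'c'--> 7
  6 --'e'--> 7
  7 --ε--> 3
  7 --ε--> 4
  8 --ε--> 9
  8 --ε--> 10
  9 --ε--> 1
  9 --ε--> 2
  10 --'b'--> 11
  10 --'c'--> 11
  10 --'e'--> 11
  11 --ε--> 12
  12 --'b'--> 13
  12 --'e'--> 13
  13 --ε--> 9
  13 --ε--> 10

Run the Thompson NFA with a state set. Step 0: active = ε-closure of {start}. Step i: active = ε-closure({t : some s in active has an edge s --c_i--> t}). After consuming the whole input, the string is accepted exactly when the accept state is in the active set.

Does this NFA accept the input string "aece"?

start: ε-closure({0}) = {0,2,4}
'a' @ 1: {5,6}
'e' @ 2: {1,2,3,4,7,8,9,10}  (accept∈set)
'c' @ 3: {11,12}
'e' @ 4: {1,2,4,9,10,13}  (accept∈set)
end set {1,2,4,9,10,13} — state 1 in

Answer: ACCEPT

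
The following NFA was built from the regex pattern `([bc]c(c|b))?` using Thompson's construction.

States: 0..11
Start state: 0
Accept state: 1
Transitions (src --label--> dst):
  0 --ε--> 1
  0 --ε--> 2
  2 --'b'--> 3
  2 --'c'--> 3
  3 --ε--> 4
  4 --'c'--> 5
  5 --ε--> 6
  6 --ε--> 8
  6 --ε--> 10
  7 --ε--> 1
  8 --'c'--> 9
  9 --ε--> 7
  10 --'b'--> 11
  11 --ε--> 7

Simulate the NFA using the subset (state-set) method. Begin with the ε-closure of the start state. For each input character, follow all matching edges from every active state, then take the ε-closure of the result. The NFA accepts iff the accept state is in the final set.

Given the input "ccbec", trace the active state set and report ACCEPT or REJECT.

S₀ = ε-closure({0}) = {0,1,2}
'c' @ 1: {3,4}
'c' @ 2: {5,6,8,10}
'b' @ 3: {1,7,11}  (accept∈set)
'e' @ 4: {}  — dead — no transitions
rest 'c' ignored (set empty)
final: {}; accept 1 not in set

Answer: REJECT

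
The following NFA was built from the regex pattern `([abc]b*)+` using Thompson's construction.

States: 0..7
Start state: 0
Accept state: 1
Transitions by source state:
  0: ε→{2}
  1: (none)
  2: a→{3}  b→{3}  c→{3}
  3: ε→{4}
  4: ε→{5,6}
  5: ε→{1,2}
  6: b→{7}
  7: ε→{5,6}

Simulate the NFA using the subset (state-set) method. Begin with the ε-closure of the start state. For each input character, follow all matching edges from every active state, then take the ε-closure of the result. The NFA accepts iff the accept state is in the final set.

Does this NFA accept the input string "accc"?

S₀ = ε-closure({0}) = {0,2}
'a' @ 1: {1,2,3,4,5,6}  [accepting]
'c' @ 2: {1,2,3,4,5,6}  [accepting]
'c' @ 3: {1,2,3,4,5,6}  [accepting]
'c' @ 4: {1,2,3,4,5,6}  [accepting]
end set {1,2,3,4,5,6} — state 1 in

Answer: ACCEPT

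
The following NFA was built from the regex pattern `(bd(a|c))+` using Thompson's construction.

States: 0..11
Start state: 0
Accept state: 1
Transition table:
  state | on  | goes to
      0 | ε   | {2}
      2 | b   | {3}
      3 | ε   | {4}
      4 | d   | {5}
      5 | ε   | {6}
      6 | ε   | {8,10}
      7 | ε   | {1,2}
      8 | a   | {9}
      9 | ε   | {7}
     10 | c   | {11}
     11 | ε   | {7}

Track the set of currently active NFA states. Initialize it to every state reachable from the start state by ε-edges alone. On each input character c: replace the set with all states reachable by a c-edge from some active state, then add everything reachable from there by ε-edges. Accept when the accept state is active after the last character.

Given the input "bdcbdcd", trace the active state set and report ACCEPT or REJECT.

Answer: REJECT

Trace:
initial (ε-close {0}): {0,2}
'b' @ 1: {3,4}
'd' @ 2: {5,6,8,10}
'c' @ 3: {1,2,7,11}  (accept∈set)
'b' @ 4: {3,4}
'd' @ 5: {5,6,8,10}
'c' @ 6: {1,2,7,11}  (accept∈set)
'd' @ 7: {}  — no active states
after full input: {}  (accept=1 not in)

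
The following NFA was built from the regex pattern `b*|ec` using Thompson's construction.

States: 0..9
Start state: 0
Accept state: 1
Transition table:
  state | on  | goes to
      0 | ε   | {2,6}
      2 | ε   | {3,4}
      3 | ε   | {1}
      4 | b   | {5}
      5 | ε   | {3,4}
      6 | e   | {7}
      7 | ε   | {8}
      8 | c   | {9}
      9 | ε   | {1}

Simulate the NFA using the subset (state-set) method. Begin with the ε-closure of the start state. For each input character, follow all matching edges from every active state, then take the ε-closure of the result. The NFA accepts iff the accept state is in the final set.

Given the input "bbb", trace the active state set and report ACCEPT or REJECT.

S₀ = ε-closure({0}) = {0,1,2,3,4,6}
'b' @ 1: {1,3,4,5}  (accept∈set)
'b' @ 2: {1,3,4,5}  (accept∈set)
'b' @ 3: {1,3,4,5}  (accept∈set)
after full input: {1,3,4,5}  (accept=1 in)

Answer: ACCEPT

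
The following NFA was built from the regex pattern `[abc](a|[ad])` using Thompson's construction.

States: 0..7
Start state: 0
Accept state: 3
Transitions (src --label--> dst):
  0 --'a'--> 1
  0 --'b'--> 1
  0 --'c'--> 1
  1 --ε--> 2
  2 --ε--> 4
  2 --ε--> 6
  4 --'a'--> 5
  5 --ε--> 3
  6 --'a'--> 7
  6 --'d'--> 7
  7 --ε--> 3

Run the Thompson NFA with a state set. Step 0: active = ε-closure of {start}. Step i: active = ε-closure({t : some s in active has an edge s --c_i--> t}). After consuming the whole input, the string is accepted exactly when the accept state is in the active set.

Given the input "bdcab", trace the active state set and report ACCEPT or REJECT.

Answer: REJECT

Steps:
S₀ = ε-closure({0}) = {0}
'b' @ 1: {1,2,4,6}
'd' @ 2: {3,7}  ✓accept
'c' @ 3: {}  — state set empty
rest 'ab' ignored (set empty)
final: {}; accept 3 not in set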